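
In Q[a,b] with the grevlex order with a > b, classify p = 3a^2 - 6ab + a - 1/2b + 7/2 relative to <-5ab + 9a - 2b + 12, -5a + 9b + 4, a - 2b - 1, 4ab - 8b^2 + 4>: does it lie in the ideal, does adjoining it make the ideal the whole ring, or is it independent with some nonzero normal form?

3a^2 - 6ab + a - 1/2b + 7/2 lies in I (it reduces to 0).

First compute the reduced Gröbner basis of I by Buchberger's algorithm.
f_1 = -5ab + 9a - 2b + 12, LT = ab.
f_2 = -5a + 9b + 4, LT = a.
f_3 = a - 2b - 1, LT = a.
f_4 = 4ab - 8b^2 + 4, LT = ab.

S(f_1,f_2): lcm = ab. S = 9/5b^2 - 9/5a + 6/5b - 12/5.
  leading term b^2: no divisor's leading term divides it; move 9/5b^2 to the remainder.
  leading term a: subtract (9/25)·f_2 from -9/5a + 6/5b - 12/5 → -51/25b - 96/25
  leading term b: no divisor's leading term divides it; move -51/25b to the remainder.
  leading term 1: no divisor's leading term divides it; move -96/25 to the remainder.
  remainder 9/5b^2 - 51/25b - 96/25 ≠ 0; add h_5 = 9/5b^2 - 51/25b - 96/25 to the basis.

S(f_1,f_3): lcm = ab. S = 2b^2 - 9/5a + 7/5b - 12/5.
  leading term b^2: subtract (10/9)·h_5 from 2b^2 - 9/5a + 7/5b - 12/5 → -9/5a + 11/3b + 28/15
  leading term a: subtract (9/25)·f_2 from -9/5a + 11/3b + 28/15 → 32/75b + 32/75
  leading term b: no divisor's leading term divides it; move 32/75b to the remainder.
  leading term 1: no divisor's leading term divides it; move 32/75 to the remainder.
  remainder 32/75b + 32/75 ≠ 0; add h_6 = 32/75b + 32/75 to the basis.

The other S-polynomials (S(f_1,f_4), S(f_2,f_3), S(f_2,f_4), S(f_3,f_4), S(f_1,h_5), S(f_2,h_5), S(f_3,h_5), S(f_4,h_5), S(f_1,h_6), S(f_2,h_6), S(f_3,h_6), S(f_4,h_6), S(h_5,h_6)) all reduce to 0 modulo the current basis, so we have a Gröbner basis.
Inter-reduce: drop elements whose leading term is divisible by another's, tail-reduce, and make monic.
Reduced Gröbner basis: {a + 1, b + 1}.
Label its elements g_1 = a + 1, g_2 = b + 1.

Reduce p = 3a^2 - 6ab + a - 1/2b + 7/2 modulo G:
  leading term a^2: subtract (3a)·g_1 from 3a^2 - 6ab + a - 1/2b + 7/2 → -6ab - 2a - 1/2b + 7/2
  leading term ab: subtract (-6b)·g_1 from -6ab - 2a - 1/2b + 7/2 → -2a + 11/2b + 7/2
  leading term a: subtract (-2)·g_1 from -2a + 11/2b + 7/2 → 11/2b + 11/2
  leading term b: subtract (11/2)·g_2 from 11/2b + 11/2 → 0
  normal form = 0.
Since the normal form is 0, p ∈ I.

Ideal membership is decidable via reduction modulo a Gröbner basis.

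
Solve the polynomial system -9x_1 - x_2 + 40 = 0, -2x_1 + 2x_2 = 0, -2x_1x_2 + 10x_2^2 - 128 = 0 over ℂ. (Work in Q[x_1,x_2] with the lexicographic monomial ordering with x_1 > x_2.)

Compute a lex Gröbner basis by Buchberger's algorithm.
f_1 = -9x_1 - x_2 + 40, LT = x_1.
f_2 = -2x_1 + 2x_2, LT = x_1.
f_3 = -2x_1x_2 + 10x_2^2 - 128, LT = x_1x_2.

S(f_1,f_2): lcm = x_1. S = 10/9x_2 - 40/9.
  leading term x_2: no divisor's leading term divides it; move 10/9x_2 to the remainder.
  leading term 1: no divisor's leading term divides it; move -40/9 to the remainder.
  remainder 10/9x_2 - 40/9 ≠ 0; add h_4 = 10/9x_2 - 40/9 to the basis.

S(f_1,f_3): lcm = x_1x_2. S = 46/9x_2^2 - 40/9x_2 - 64.
  leading term x_2^2: subtract (23/5x_2)·h_4 from 46/9x_2^2 - 40/9x_2 - 64 → 16x_2 - 64
  leading term x_2: subtract (72/5)·h_4 from 16x_2 - 64 → 0
  remainder 0.

S(f_2,f_3): lcm = x_1x_2. S = 4x_2^2 - 64.
  leading term x_2^2: subtract (18/5x_2)·h_4 from 4x_2^2 - 64 → 16x_2 - 64
  leading term x_2: subtract (72/5)·h_4 from 16x_2 - 64 → 0
  remainder 0.

S(f_1,h_4): leading monomials are coprime, so the S-polynomial reduces to 0 (Buchberger's first criterion).
S(f_2,h_4): leading monomials are coprime, so the S-polynomial reduces to 0 (Buchberger's first criterion).
S(f_3,h_4): lcm = x_1x_2. S = 4x_1 - 5x_2^2 + 64.
  leading term x_1: subtract (-4/9)·f_1 from 4x_1 - 5x_2^2 + 64 → -5x_2^2 - 4/9x_2 + 736/9
  leading term x_2^2: subtract (-9/2x_2)·h_4 from -5x_2^2 - 4/9x_2 + 736/9 → -184/9x_2 + 736/9
  leading term x_2: subtract (-92/5)·h_4 from -184/9x_2 + 736/9 → 0
  remainder 0.

Every S-polynomial of the final basis reduces to 0, so we have a Gröbner basis.
Inter-reduce: drop elements whose leading term is divisible by another's, tail-reduce, and make monic.
Reduced Gröbner basis: {x_1 - 4, x_2 - 4}.

Since the basis is lex-ordered, x_2 - 4 is univariate in x_2. Its roots are {4}. Back-substituting each root into the other basis elements fixes the other coordinates.
  x_2 = 4: the earlier basis element becomes x_1 - 4 = 0, giving x_1 = 4 — point (4, 4).

{(4, 4)}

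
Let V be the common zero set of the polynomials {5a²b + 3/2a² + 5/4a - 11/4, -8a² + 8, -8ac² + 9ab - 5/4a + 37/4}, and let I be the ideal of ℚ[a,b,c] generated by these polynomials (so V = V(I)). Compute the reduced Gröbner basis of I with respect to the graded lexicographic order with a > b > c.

This is the nonlinear analogue of row-reducing a linear system.

f_1 = 5a²b + 3/2a² + 5/4a - 11/4, LT = a²b.
f_2 = -8a² + 8, LT = a².
f_3 = -8ac² + 9ab - 5/4a + 37/4, LT = ac².

S(f_1,f_2): lcm = a²b. S = 3/10a² + ¼a + b - 11/20.
  reduce S modulo (f_1, f_2, f_3):
  remainder ¼a + b - ¼ ≠ 0; add g_4 = ¼a + b - ¼ to the basis.

S(f_1,f_3): lcm = a²bc². S = 9/8a²b² + 3/10a²c² - 5/32a²b + ¼ac² + 37/32ab - 11/20c².
  reduce S modulo (f_1, f_2, f_3, g_4):
  remainder -37/8b² - ¼c² + 23/16b + ¼ ≠ 0; add g_5 = -37/8b² - ¼c² + 23/16b + ¼ to the basis.

S(f_2,f_3): lcm = a²c². S = 9/8a²b - 5/32a² - c² + 37/32a.
  reduce S modulo (f_1, f_2, f_3, g_4, g_5):
  remainder -c² - 7/2b + 1 ≠ 0; add g_6 = -c² - 7/2b + 1 to the basis.

The other S-polynomials (S(f_1,g_4), S(f_2,g_4), S(f_3,g_4), S(f_1,g_5), S(f_2,g_5), S(f_3,g_5), S(g_4,g_5), S(f_1,g_6), S(f_2,g_6), S(f_3,g_6), S(g_4,g_6), S(g_5,g_6)) all reduce to 0 modulo the current basis, so we have a Gröbner basis.
Inter-reduce: drop elements whose leading term is divisible by another's, tail-reduce, and make monic.

G = {b² - ½b, c² + 7/2b - 1, a + 4b - 1}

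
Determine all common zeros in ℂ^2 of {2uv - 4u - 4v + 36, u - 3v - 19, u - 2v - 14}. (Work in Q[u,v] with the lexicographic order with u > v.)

Compute a lex Gröbner basis by Buchberger's algorithm.
f_1 = 2uv - 4u - 4v + 36, LT = uv.
f_2 = u - 3v - 19, LT = u.
f_3 = u - 2v - 14, LT = u.

S(f_1,f_2): lcm = uv. S = -2u + 3v^2 + 17v + 18.
  reduce S modulo (f_1, f_2, f_3):
  remainder 3v^2 + 11v - 20 ≠ 0; add h_4 = 3v^2 + 11v - 20 to the basis.

S(f_1,f_3): lcm = uv. S = -2u + 2v^2 + 12v + 18.
  reduce S modulo (f_1, f_2, f_3, h_4):
  remainder -4/3v - 20/3 ≠ 0; add h_5 = -4/3v - 20/3 to the basis.

The other S-polynomials (S(f_2,f_3), S(f_1,h_4), S(f_2,h_4), S(f_3,h_4), S(f_1,h_5), S(f_2,h_5), S(f_3,h_5), S(h_4,h_5)) all reduce to 0 modulo the current basis, so we have a Gröbner basis.
Inter-reduce: drop elements whose leading term is divisible by another's, tail-reduce, and make monic.
Reduced Gröbner basis: {u - 4, v + 5}.

Since the basis is lex-ordered, v + 5 is univariate in v. Its roots are {-5}. Back-substituting each root into the other basis elements fixes the other coordinates.
  v = -5: the earlier basis element becomes u - 4 = 0, giving u = 4 — point (4, -5).

{(4, -5)}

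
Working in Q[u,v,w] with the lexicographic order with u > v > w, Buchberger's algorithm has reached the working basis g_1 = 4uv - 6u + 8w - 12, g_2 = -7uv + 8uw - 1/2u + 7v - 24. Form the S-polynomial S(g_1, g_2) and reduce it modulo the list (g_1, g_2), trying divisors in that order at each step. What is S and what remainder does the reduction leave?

lcm(LM(g_1), LM(g_2)) = uv.
S = (lcm/LT(g_1))·g_1 − (lcm/LT(g_2))·g_2 = 8/7uw - 11/7u + v + 2w - 45/7.
Reduce S modulo (g_1, g_2) in that order:
  leading term uw: no divisor's leading term divides it; move 8/7uw to the remainder.
  leading term u: no divisor's leading term divides it; move -11/7u to the remainder.
  leading term v: no divisor's leading term divides it; move v to the remainder.
  leading term w: no divisor's leading term divides it; move 2w to the remainder.
  leading term 1: no divisor's leading term divides it; move -45/7 to the remainder.
The remainder 8/7uw - 11/7u + v + 2w - 45/7 is nonzero, so it would be added as the next basis element.
An S-polynomial is built so that the two leading terms cancel; whether anything survives reduction is exactly the Gröbner-basis criterion.

S(g_1, g_2) = 8/7uw - 11/7u + v + 2w - 45/7; remainder on division = 8/7uw - 11/7u + v + 2w - 45/7.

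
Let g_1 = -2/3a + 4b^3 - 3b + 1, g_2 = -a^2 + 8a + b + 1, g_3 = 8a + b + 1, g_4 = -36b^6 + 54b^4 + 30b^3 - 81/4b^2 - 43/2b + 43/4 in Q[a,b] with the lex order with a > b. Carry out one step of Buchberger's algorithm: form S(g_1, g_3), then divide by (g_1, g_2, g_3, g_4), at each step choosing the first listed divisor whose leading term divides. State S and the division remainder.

S(g_1, g_3) = -6b^3 + 35/8b - 13/8; remainder on division = -6b^3 + 35/8b - 13/8.

lcm(LM(g_1), LM(g_3)) = a.
S = (lcm/LT(g_1))·g_1 − (lcm/LT(g_3))·g_3 = -6b^3 + 35/8b - 13/8.
Reduce S modulo (g_1, g_2, g_3, g_4) in that order:
  leading term b^3: no divisor's leading term divides it; move -6b^3 to the remainder.
  leading term b: no divisor's leading term divides it; move 35/8b to the remainder.
  leading term 1: no divisor's leading term divides it; move -13/8 to the remainder.
The remainder -6b^3 + 35/8b - 13/8 is nonzero, so it would be added as the next basis element.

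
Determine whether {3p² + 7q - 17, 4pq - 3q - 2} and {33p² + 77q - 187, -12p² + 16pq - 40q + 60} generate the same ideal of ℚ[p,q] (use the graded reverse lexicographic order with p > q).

Since reduced Gröbner bases are canonical representatives of ideals under a given ordering, it suffices to compute and compare them.
Buchberger on the first generating set:
f_1 = 3p² + 7q - 17, LT = p².
f_2 = 4pq - 3q - 2, LT = pq.

S(f_1,f_2): lcm = p²q. S = ¾pq + 7/3q² + ½p - 17/3q.
  reduce S modulo (f_1, f_2):
  remainder 7/3q² + ½p - 245/48q + ⅜ ≠ 0; add g_3 = 7/3q² + ½p - 245/48q + ⅜ to the basis.

The other S-polynomials (S(f_1,g_3), S(f_2,g_3)) all reduce to 0 modulo the current basis, so we have a Gröbner basis.
Inter-reduce: drop elements whose leading term is divisible by another's, tail-reduce, and make monic.
Reduced Gröbner basis: {p² + 7/3q - 17/3, pq - ¾q - ½, q² + 3/14p - 35/16q + 9/56}.

Buchberger on the second generating set:
h_1 = 33p² + 77q - 187, LT = p².
h_2 = -12p² + 16pq - 40q + 60, LT = p².

S(h_1,h_2): lcm = p². S = 4/3pq - q - ⅔.
  reduce S modulo (h_1, h_2):
  remainder 4/3pq - q - ⅔ ≠ 0; add k_3 = 4/3pq - q - ⅔ to the basis.

S(h_1,k_3): lcm = p²q. S = ¾pq + 7/3q² + ½p - 17/3q.
  reduce S modulo (h_1, h_2, k_3):
  remainder 7/3q² + ½p - 245/48q + ⅜ ≠ 0; add k_4 = 7/3q² + ½p - 245/48q + ⅜ to the basis.

The other S-polynomials (S(h_2,k_3), S(h_1,k_4), S(h_2,k_4), S(k_3,k_4)) all reduce to 0 modulo the current basis, so we have a Gröbner basis.
Inter-reduce: drop elements whose leading term is divisible by another's, tail-reduce, and make monic.
Reduced Gröbner basis: {p² + 7/3q - 17/3, pq - ¾q - ½, q² + 3/14p - 35/16q + 9/56}.

These coincide, so the ideals are equal.

Yes, the ideals are equal.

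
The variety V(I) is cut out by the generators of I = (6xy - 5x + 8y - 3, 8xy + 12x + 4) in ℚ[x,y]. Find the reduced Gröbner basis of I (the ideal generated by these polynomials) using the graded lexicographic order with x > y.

This is the nonlinear analogue of row-reducing a linear system.

f_1 = 6xy - 5x + 8y - 3, LT = xy.
f_2 = 8xy + 12x + 4, LT = xy.

S(f_1,f_2): lcm = xy. S = -7/3x + 4/3y - 1.
  reduce S modulo (f_1, f_2):
  remainder -7/3x + 4/3y - 1 ≠ 0; add g_3 = -7/3x + 4/3y - 1 to the basis.

S(f_1,g_3): lcm = xy. S = 4/7y² - ⅚x + 19/21y - ½.
  reduce S modulo (f_1, f_2, g_3):
  remainder 4/7y² + 3/7y - 1/7 ≠ 0; add g_4 = 4/7y² + 3/7y - 1/7 to the basis.

The other S-polynomials (S(f_2,g_3), S(f_1,g_4), S(f_2,g_4), S(g_3,g_4)) all reduce to 0 modulo the current basis, so we have a Gröbner basis.
Inter-reduce: drop elements whose leading term is divisible by another's, tail-reduce, and make monic.

G = {y² + ¾y - ¼, x - 4/7y + 3/7}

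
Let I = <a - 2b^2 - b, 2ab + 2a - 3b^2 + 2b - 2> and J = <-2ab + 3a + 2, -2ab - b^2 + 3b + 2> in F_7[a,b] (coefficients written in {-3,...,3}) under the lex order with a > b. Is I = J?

Equality of ideals is decidable: compute both reduced Gröbner bases (unique for the ordering) and check whether they agree.
Buchberger on the first generating set:
f_1 = a - 2b^2 - b, LT = a.
f_2 = 2ab + 2a - 3b^2 + 2b - 2, LT = ab.

S(f_1,f_2): lcm = ab. S = -a - 2b^3 - 3b^2 - b + 1.
  leading term a: subtract (-1)·f_1 from -a - 2b^3 - 3b^2 - b + 1 → -2b^3 + 2b^2 - 2b + 1
  leading term b^3: no divisor's leading term divides it; move -2b^3 to the remainder.
  leading term b^2: no divisor's leading term divides it; move 2b^2 to the remainder.
  leading term b: no divisor's leading term divides it; move -2b to the remainder.
  leading term 1: no divisor's leading term divides it; move 1 to the remainder.
  remainder -2b^3 + 2b^2 - 2b + 1 ≠ 0; add g_3 = -2b^3 + 2b^2 - 2b + 1 to the basis.

S(f_1,g_3): leading monomials are coprime, so the S-polynomial reduces to 0 (Buchberger's first criterion).
S(f_2,g_3): lcm = ab^3. S = 2ab^2 - ab - 3a + 2b^4 + b^3 - b^2.
  leading term ab^2: subtract (2b^2)·f_1 from 2ab^2 - ab - 3a + 2b^4 + b^3 - b^2 → -ab - 3a - b^4 + 3b^3 - b^2
  leading term ab: subtract (-b)·f_1 from -ab - 3a - b^4 + 3b^3 - b^2 → -3a - b^4 + b^3 - 2b^2
  leading term a: subtract (-3)·f_1 from -3a - b^4 + b^3 - 2b^2 → -b^4 + b^3 - b^2 - 3b
  leading term b^4: subtract (-3b)·g_3 from -b^4 + b^3 - b^2 - 3b → 0
  remainder 0.

Every S-polynomial of the final basis reduces to 0, so we have a Gröbner basis.
Inter-reduce: drop elements whose leading term is divisible by another's, tail-reduce, and make monic.
Reduced Gröbner basis: {a - 2b^2 - b, b^3 - b^2 + b + 3}.

Buchberger on the second generating set:
h_1 = -2ab + 3a + 2, LT = ab.
h_2 = -2ab - b^2 + 3b + 2, LT = ab.

S(h_1,h_2): lcm = ab. S = 2a + 3b^2 - 2b.
  leading term a: no divisor's leading term divides it; move 2a to the remainder.
  leading term b^2: no divisor's leading term divides it; move 3b^2 to the remainder.
  leading term b: no divisor's leading term divides it; move -2b to the remainder.
  remainder 2a + 3b^2 - 2b ≠ 0; add k_3 = 2a + 3b^2 - 2b to the basis.

S(h_1,k_3): lcm = ab. S = 2a + 2b^3 + b^2 - 1.
  leading term a: subtract (1)·k_3 from 2a + 2b^3 + b^2 - 1 → 2b^3 - 2b^2 + 2b - 1
  leading term b^3: no divisor's leading term divides it; move 2b^3 to the remainder.
  leading term b^2: no divisor's leading term divides it; move -2b^2 to the remainder.
  leading term b: no divisor's leading term divides it; move 2b to the remainder.
  leading term 1: no divisor's leading term divides it; move -1 to the remainder.
  remainder 2b^3 - 2b^2 + 2b - 1 ≠ 0; add k_4 = 2b^3 - 2b^2 + 2b - 1 to the basis.

S(h_2,k_3): lcm = ab. S = 2b^3 - 2b^2 + 2b - 1.
  leading term b^3: subtract (1)·k_4 from 2b^3 - 2b^2 + 2b - 1 → 0
  remainder 0.

S(h_1,k_4): lcm = ab^3. S = 3ab^2 - ab - 3a - b^2.
  leading term ab^2: subtract (2b)·h_1 from 3ab^2 - ab - 3a - b^2 → -3a - b^2 + 3b
  leading term a: subtract (2)·k_3 from -3a - b^2 + 3b → 0
  remainder 0.

S(h_2,k_4): lcm = ab^3. S = ab^2 - ab - 3a - 3b^4 + 2b^3 - b^2.
  leading term ab^2: subtract (3b)·h_1 from ab^2 - ab - 3a - 3b^4 + 2b^3 - b^2 → -3ab - 3a - 3b^4 + 2b^3 - b^2 + b
  leading term ab: subtract (-2)·h_1 from -3ab - 3a - 3b^4 + 2b^3 - b^2 + b → 3a - 3b^4 + 2b^3 - b^2 + b - 3
  leading term a: subtract (-2)·k_3 from 3a - 3b^4 + 2b^3 - b^2 + b - 3 → -3b^4 + 2b^3 - 2b^2 - 3b - 3
  leading term b^4: subtract (2b)·k_4 from -3b^4 + 2b^3 - 2b^2 - 3b - 3 → -b^3 + b^2 - b - 3
  leading term b^3: subtract (3)·k_4 from -b^3 + b^2 - b - 3 → 0
  remainder 0.

S(k_3,k_4): leading monomials are coprime, so the S-polynomial reduces to 0 (Buchberger's first criterion).
Every S-polynomial of the final basis reduces to 0, so we have a Gröbner basis.
Inter-reduce: drop elements whose leading term is divisible by another's, tail-reduce, and make monic.
Reduced Gröbner basis: {a - 2b^2 - b, b^3 - b^2 + b + 3}.

The two bases agree; hence the ideals are identical.

Yes, the ideals are equal.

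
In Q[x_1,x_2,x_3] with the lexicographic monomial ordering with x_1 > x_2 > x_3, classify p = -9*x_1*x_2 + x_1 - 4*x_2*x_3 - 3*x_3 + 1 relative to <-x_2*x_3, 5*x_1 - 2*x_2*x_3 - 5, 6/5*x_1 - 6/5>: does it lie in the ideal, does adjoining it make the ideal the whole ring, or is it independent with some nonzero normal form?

-9*x_1*x_2 + x_1 - 4*x_2*x_3 - 3*x_3 + 1 is independent of I; its normal form modulo I is -9*x_2 - 3*x_3 + 2.

First compute the reduced Gröbner basis of I by Buchberger's algorithm.
f_1 = -x_2*x_3, LT = x_2*x_3.
f_2 = 5*x_1 - 2*x_2*x_3 - 5, LT = x_1.
f_3 = 6/5*x_1 - 6/5, LT = x_1.

S(f_1,f_2): leading monomials are coprime, so the S-polynomial reduces to 0 (Buchberger's first criterion).
S(f_1,f_3): leading monomials are coprime, so the S-polynomial reduces to 0 (Buchberger's first criterion).
S(f_2,f_3): lcm = x_1. S = -2/5*x_2*x_3.
  leading term x_2*x_3: subtract (2/5)·f_1 from -2/5*x_2*x_3 → 0
  remainder 0.

Every S-polynomial of the final basis reduces to 0, so we have a Gröbner basis.
Inter-reduce: drop elements whose leading term is divisible by another's, tail-reduce, and make monic.
Reduced Gröbner basis: {x_1 - 1, x_2*x_3}.
Label its elements g_1 = x_1 - 1, g_2 = x_2*x_3.

Reduce p = -9*x_1*x_2 + x_1 - 4*x_2*x_3 - 3*x_3 + 1 modulo G:
  leading term x_1*x_2: subtract (-9*x_2)·g_1 from -9*x_1*x_2 + x_1 - 4*x_2*x_3 - 3*x_3 + 1 → x_1 - 4*x_2*x_3 - 9*x_2 - 3*x_3 + 1
  leading term x_1: subtract (1)·g_1 from x_1 - 4*x_2*x_3 - 9*x_2 - 3*x_3 + 1 → -4*x_2*x_3 - 9*x_2 - 3*x_3 + 2
  leading term x_2*x_3: subtract (-4)·g_2 from -4*x_2*x_3 - 9*x_2 - 3*x_3 + 2 → -9*x_2 - 3*x_3 + 2
  leading term x_2: no divisor's leading term divides it; move -9*x_2 to the remainder.
  leading term x_3: no divisor's leading term divides it; move -3*x_3 to the remainder.
  leading term 1: no divisor's leading term divides it; move 2 to the remainder.
  normal form = -9*x_2 - 3*x_3 + 2.
The normal form is nonzero, so p ∉ I. Since p minus its normal form lies in I, I + (p) = I + (r) where r = -9*x_2 - 3*x_3 + 2; decide whether this ideal is the whole ring.
Run Buchberger on G together with r (pairs among the g_i already reduce to 0 since G is a Gröbner basis):
g_1 = x_1 - 1, LT = x_1.
g_2 = x_2*x_3, LT = x_2*x_3.
r = -9*x_2 - 3*x_3 + 2, LT = x_2.

S(g_1,g_2): leading monomials are coprime, so the S-polynomial reduces to 0 (Buchberger's first criterion).
S(g_1,r): leading monomials are coprime, so the S-polynomial reduces to 0 (Buchberger's first criterion).
S(g_2,r): lcm = x_2*x_3. S = -1/3*x_3**2 + 2/9*x_3.
  leading term x_3**2: no divisor's leading term divides it; move -1/3*x_3**2 to the remainder.
  leading term x_3: no divisor's leading term divides it; move 2/9*x_3 to the remainder.
  remainder -1/3*x_3**2 + 2/9*x_3 ≠ 0; add m_4 = -1/3*x_3**2 + 2/9*x_3 to the basis.

S(g_1,m_4): leading monomials are coprime, so the S-polynomial reduces to 0 (Buchberger's first criterion).
S(g_2,m_4): lcm = x_2*x_3**2. S = 2/3*x_2*x_3.
  leading term x_2*x_3: subtract (2/3)·g_2 from 2/3*x_2*x_3 → 0
  remainder 0.

S(r,m_4): leading monomials are coprime, so the S-polynomial reduces to 0 (Buchberger's first criterion).
Every S-polynomial of the final basis reduces to 0, so we have a Gröbner basis.
Inter-reduce: drop elements whose leading term is divisible by another's, tail-reduce, and make monic.
Reduced Gröbner basis: {x_1 - 1, x_2 + 1/3*x_3 - 2/9, x_3**2 - 2/3*x_3}.
The reduced Gröbner basis of I + (p) is {x_1 - 1, x_2 + 1/3*x_3 - 2/9, x_3**2 - 2/3*x_3} ≠ {1}, a proper ideal, so the enlarged system stays consistent: p is independent of I, with normal form -9*x_2 - 3*x_3 + 2.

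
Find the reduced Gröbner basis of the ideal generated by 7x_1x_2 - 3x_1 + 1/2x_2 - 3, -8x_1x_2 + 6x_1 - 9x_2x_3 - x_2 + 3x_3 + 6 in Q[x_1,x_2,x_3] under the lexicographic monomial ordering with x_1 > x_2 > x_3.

G = {x_1 - 7/2x_2x_3 - 1/6x_2 + 7/6x_3 + 1, x_2^2x_3 + 1/21x_2^2 - 16/21x_2x_3 - 2/7x_2 + 1/7x_3}

f_1 = 7x_1x_2 - 3x_1 + 1/2x_2 - 3, LT = x_1x_2.
f_2 = -8x_1x_2 + 6x_1 - 9x_2x_3 - x_2 + 3x_3 + 6, LT = x_1x_2.

S(f_1,f_2): lcm = x_1x_2. S = 9/28x_1 - 9/8x_2x_3 - 3/56x_2 + 3/8x_3 + 9/28.
  reduce S modulo (f_1, f_2):
  remainder 9/28x_1 - 9/8x_2x_3 - 3/56x_2 + 3/8x_3 + 9/28 ≠ 0; add g_3 = 9/28x_1 - 9/8x_2x_3 - 3/56x_2 + 3/8x_3 + 9/28 to the basis.

S(f_1,g_3): lcm = x_1x_2. S = -3/7x_1 + 7/2x_2^2x_3 + 1/6x_2^2 - 7/6x_2x_3 - 13/14x_2 - 3/7.
  reduce S modulo (f_1, f_2, g_3):
  remainder 7/2x_2^2x_3 + 1/6x_2^2 - 8/3x_2x_3 - x_2 + 1/2x_3 ≠ 0; add g_4 = 7/2x_2^2x_3 + 1/6x_2^2 - 8/3x_2x_3 - x_2 + 1/2x_3 to the basis.

The other S-polynomials (S(f_2,g_3), S(f_1,g_4), S(f_2,g_4), S(g_3,g_4)) all reduce to 0 modulo the current basis, so we have a Gröbner basis.
Inter-reduce: drop elements whose leading term is divisible by another's, tail-reduce, and make monic.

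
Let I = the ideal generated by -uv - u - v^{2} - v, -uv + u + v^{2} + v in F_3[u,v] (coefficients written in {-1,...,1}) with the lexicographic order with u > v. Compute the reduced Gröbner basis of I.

G = {u + v^{2} + v, v^{3} + v^{2}}

f_1 = -uv - u - v^{2} - v, LT = uv.
f_2 = -uv + u + v^{2} + v, LT = uv.

S(f_1,f_2): lcm = uv. S = -u - v^{2} - v.
  leading term u: no divisor's leading term divides it; move -u to the remainder.
  leading term v^{2}: no divisor's leading term divides it; move -v^{2} to the remainder.
  leading term v: no divisor's leading term divides it; move -v to the remainder.
  remainder -u - v^{2} - v ≠ 0; add g_3 = -u - v^{2} - v to the basis.

S(f_1,g_3): lcm = uv. S = u - v^{3} + v.
  leading term u: subtract (-1)·g_3 from u - v^{3} + v → -v^{3} - v^{2}
  leading term v^{3}: no divisor's leading term divides it; move -v^{3} to the remainder.
  leading term v^{2}: no divisor's leading term divides it; move -v^{2} to the remainder.
  remainder -v^{3} - v^{2} ≠ 0; add g_4 = -v^{3} - v^{2} to the basis.

The other S-polynomials (S(f_2,g_3), S(f_1,g_4), S(f_2,g_4), S(g_3,g_4)) all reduce to 0 modulo the current basis, so we have a Gröbner basis.
Inter-reduce: drop elements whose leading term is divisible by another's, tail-reduce, and make monic.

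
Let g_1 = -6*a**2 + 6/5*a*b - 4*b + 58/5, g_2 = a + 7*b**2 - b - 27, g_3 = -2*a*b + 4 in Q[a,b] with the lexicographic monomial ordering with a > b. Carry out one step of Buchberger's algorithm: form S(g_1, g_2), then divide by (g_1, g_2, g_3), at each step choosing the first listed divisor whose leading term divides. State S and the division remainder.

S(g_1, g_2) = -7*a*b**2 + 4/5*a*b + 27*a + 2/3*b - 29/15; remainder on division = 49*b**4 - 63/5*b**3 - 1886/5*b**2 + 739/15*b + 10906/15.

lcm(LM(g_1), LM(g_2)) = a**2.
S = (lcm/LT(g_1))·g_1 − (lcm/LT(g_2))·g_2 = -7*a*b**2 + 4/5*a*b + 27*a + 2/3*b - 29/15.
Reduce S modulo (g_1, g_2, g_3) in that order:
  leading term a*b**2: subtract (-7*b**2)·g_2 from -7*a*b**2 + 4/5*a*b + 27*a + 2/3*b - 29/15 → 4/5*a*b + 27*a + 49*b**4 - 7*b**3 - 189*b**2 + 2/3*b - 29/15
  leading term a*b: subtract (4/5*b)·g_2 from 4/5*a*b + 27*a + 49*b**4 - 7*b**3 - 189*b**2 + 2/3*b - 29/15 → 27*a + 49*b**4 - 63/5*b**3 - 941/5*b**2 + 334/15*b - 29/15
  leading term a: subtract (27)·g_2 from 27*a + 49*b**4 - 63/5*b**3 - 941/5*b**2 + 334/15*b - 29/15 → 49*b**4 - 63/5*b**3 - 1886/5*b**2 + 739/15*b + 10906/15
  leading term b**4: no divisor's leading term divides it; move 49*b**4 to the remainder.
  leading term b**3: no divisor's leading term divides it; move -63/5*b**3 to the remainder.
  leading term b**2: no divisor's leading term divides it; move -1886/5*b**2 to the remainder.
  leading term b: no divisor's leading term divides it; move 739/15*b to the remainder.
  leading term 1: no divisor's leading term divides it; move 10906/15 to the remainder.
The remainder 49*b**4 - 63/5*b**3 - 1886/5*b**2 + 739/15*b + 10906/15 is nonzero, so it would be added as the next basis element.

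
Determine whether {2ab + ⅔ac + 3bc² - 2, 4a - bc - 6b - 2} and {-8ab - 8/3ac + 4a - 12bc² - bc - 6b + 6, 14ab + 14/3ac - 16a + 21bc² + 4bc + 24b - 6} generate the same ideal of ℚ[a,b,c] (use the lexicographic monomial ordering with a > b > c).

Equality of ideals is decidable: compute both reduced Gröbner bases (unique for the ordering) and check whether they agree.
Buchberger on the first generating set:
f_1 = 2ab + ⅔ac + 3bc² - 2, LT = ab.
f_2 = 4a - bc - 6b - 2, LT = a.

S(f_1,f_2): lcm = ab. S = ⅓ac + ¼b²c + 3/2b² + 3/2bc² + ½b - 1.
  reduce S modulo (f_1, f_2):
  remainder ¼b²c + 3/2b² + 19/12bc² + ½bc + ½b + ⅙c - 1 ≠ 0; add g_3 = ¼b²c + 3/2b² + 19/12bc² + ½bc + ½b + ⅙c - 1 to the basis.

The other S-polynomials (S(f_1,g_3), S(f_2,g_3)) all reduce to 0 modulo the current basis, so we have a Gröbner basis.
Inter-reduce: drop elements whose leading term is divisible by another's, tail-reduce, and make monic.
Reduced Gröbner basis: {a - ¼bc - 3/2b - ½, b²c + 6b² + 19/3bc² + 2bc + 2b + ⅔c - 4}.

Buchberger on the second generating set:
h_1 = -8ab - 8/3ac + 4a - 12bc² - bc - 6b + 6, LT = ab.
h_2 = 14ab + 14/3ac - 16a + 21bc² + 4bc + 24b - 6, LT = ab.

S(h_1,h_2): lcm = ab. S = 9/14a - 9/56bc - 27/28b - 9/28.
  reduce S modulo (h_1, h_2):
  remainder 9/14a - 9/56bc - 27/28b - 9/28 ≠ 0; add k_3 = 9/14a - 9/56bc - 27/28b - 9/28 to the basis.

S(h_1,k_3): lcm = ab. S = ⅓ac - ½a + ¼b²c + 3/2b² + 3/2bc² + ⅛bc + 5/4b - ¾.
  reduce S modulo (h_1, h_2, k_3):
  remainder ¼b²c + 3/2b² + 19/12bc² + ½bc + ½b + ⅙c - 1 ≠ 0; add k_4 = ¼b²c + 3/2b² + 19/12bc² + ½bc + ½b + ⅙c - 1 to the basis.

The other S-polynomials (S(h_2,k_3), S(h_1,k_4), S(h_2,k_4), S(k_3,k_4)) all reduce to 0 modulo the current basis, so we have a Gröbner basis.
Inter-reduce: drop elements whose leading term is divisible by another's, tail-reduce, and make monic.
Reduced Gröbner basis: {a - ¼bc - 3/2b - ½, b²c + 6b² + 19/3bc² + 2bc + 2b + ⅔c - 4}.

Same reduced basis, so the two generating sets span the same ideal.

Yes, the ideals are equal.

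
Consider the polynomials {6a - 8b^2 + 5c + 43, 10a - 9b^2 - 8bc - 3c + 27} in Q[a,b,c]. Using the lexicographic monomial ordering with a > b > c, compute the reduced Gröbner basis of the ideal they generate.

G = {a - 32/13bc - 69/26c - 171/26, b^2 - 24/13bc - 34/13c - 134/13}

f_1 = 6a - 8b^2 + 5c + 43, LT = a.
f_2 = 10a - 9b^2 - 8bc - 3c + 27, LT = a.

S(f_1,f_2): lcm = a. S = -13/30b^2 + 4/5bc + 17/15c + 67/15.
  reduce S modulo (f_1, f_2):
  remainder -13/30b^2 + 4/5bc + 17/15c + 67/15 ≠ 0; add g_3 = -13/30b^2 + 4/5bc + 17/15c + 67/15 to the basis.

The other S-polynomials (S(f_1,g_3), S(f_2,g_3)) all reduce to 0 modulo the current basis, so we have a Gröbner basis.
Inter-reduce: drop elements whose leading term is divisible by another's, tail-reduce, and make monic.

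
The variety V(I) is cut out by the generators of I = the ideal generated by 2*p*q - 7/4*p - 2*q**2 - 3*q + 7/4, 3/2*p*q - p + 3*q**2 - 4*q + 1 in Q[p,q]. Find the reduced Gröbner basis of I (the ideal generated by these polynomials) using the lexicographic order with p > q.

G = {p + 72/5*q**2 - 28/5*q - 1, q**3 - 43/36*q**2 + 3/8*q}

The reduced Gröbner basis is the canonical form of the ideal for this ordering.

f_1 = 2*p*q - 7/4*p - 2*q**2 - 3*q + 7/4, LT = p*q.
f_2 = 3/2*p*q - p + 3*q**2 - 4*q + 1, LT = p*q.

S(f_1,f_2): lcm = p*q. S = -5/24*p - 3*q**2 + 7/6*q + 5/24.
  leading term p: no divisor's leading term divides it; move -5/24*p to the remainder.
  leading term q**2: no divisor's leading term divides it; move -3*q**2 to the remainder.
  leading term q: no divisor's leading term divides it; move 7/6*q to the remainder.
  leading term 1: no divisor's leading term divides it; move 5/24 to the remainder.
  remainder -5/24*p - 3*q**2 + 7/6*q + 5/24 ≠ 0; add g_3 = -5/24*p - 3*q**2 + 7/6*q + 5/24 to the basis.

S(f_1,g_3): lcm = p*q. S = -7/8*p - 72/5*q**3 + 23/5*q**2 - 1/2*q + 7/8.
  leading term p: subtract (21/5)·g_3 from -7/8*p - 72/5*q**3 + 23/5*q**2 - 1/2*q + 7/8 → -72/5*q**3 + 86/5*q**2 - 27/5*q
  leading term q**3: no divisor's leading term divides it; move -72/5*q**3 to the remainder.
  leading term q**2: no divisor's leading term divides it; move 86/5*q**2 to the remainder.
  leading term q: no divisor's leading term divides it; move -27/5*q to the remainder.
  remainder -72/5*q**3 + 86/5*q**2 - 27/5*q ≠ 0; add g_4 = -72/5*q**3 + 86/5*q**2 - 27/5*q to the basis.

The other S-polynomials (S(f_2,g_3), S(f_1,g_4), S(f_2,g_4), S(g_3,g_4)) all reduce to 0 modulo the current basis, so we have a Gröbner basis.
Inter-reduce: drop elements whose leading term is divisible by another's, tail-reduce, and make monic.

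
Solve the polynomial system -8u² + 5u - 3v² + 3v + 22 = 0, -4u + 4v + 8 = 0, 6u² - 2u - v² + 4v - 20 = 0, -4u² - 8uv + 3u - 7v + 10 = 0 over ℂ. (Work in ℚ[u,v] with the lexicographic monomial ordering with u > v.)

Compute a lex Gröbner basis by Buchberger's algorithm.
f_1 = -8u² + 5u - 3v² + 3v + 22, LT = u².
f_2 = -4u + 4v + 8, LT = u.
f_3 = 6u² - 2u - v² + 4v - 20, LT = u².
f_4 = -4u² - 8uv + 3u - 7v + 10, LT = u².

S(f_1,f_2): lcm = u². S = uv + 11/8u + ⅜v² - ⅜v - 11/4.
  leading term uv: subtract (-¼v)·f_2 from uv + 11/8u + ⅜v² - ⅜v - 11/4 → 11/8u + 11/8v² + 13/8v - 11/4
  leading term u: subtract (-11/32)·f_2 from 11/8u + 11/8v² + 13/8v - 11/4 → 11/8v² + 3v
  leading term v²: no divisor's leading term divides it; move 11/8v² to the remainder.
  leading term v: no divisor's leading term divides it; move 3v to the remainder.
  remainder 11/8v² + 3v ≠ 0; add h_5 = 11/8v² + 3v to the basis.

S(f_1,f_3): lcm = u². S = -7/24u + 13/24v² - 25/24v + 7/12.
  leading term u: subtract (7/96)·f_2 from -7/24u + 13/24v² - 25/24v + 7/12 → 13/24v² - 4/3v
  leading term v²: subtract (13/33)·h_5 from 13/24v² - 4/3v → -83/33v
  leading term v: no divisor's leading term divides it; move -83/33v to the remainder.
  remainder -83/33v ≠ 0; add h_6 = -83/33v to the basis.

The other S-polynomials (S(f_1,f_4), S(f_2,f_3), S(f_2,f_4), S(f_3,f_4), S(f_1,h_5), S(f_2,h_5), S(f_3,h_5), S(f_4,h_5), S(f_1,h_6), S(f_2,h_6), S(f_3,h_6), S(f_4,h_6), S(h_5,h_6)) all reduce to 0 modulo the current basis, so we have a Gröbner basis.
Inter-reduce: drop elements whose leading term is divisible by another's, tail-reduce, and make monic.
Reduced Gröbner basis: {u - 2, v}.

Since the basis is lex-ordered, v is univariate in v. Its roots are {0}. Back-substituting each root into the other basis elements fixes the other coordinates.
  v = 0: the earlier basis element becomes u - 2 = 0, giving u = 2 — point (2, 0).
Zero-dimensionality of the ideal guarantees finitely many solutions over ℂ.

{(2, 0)}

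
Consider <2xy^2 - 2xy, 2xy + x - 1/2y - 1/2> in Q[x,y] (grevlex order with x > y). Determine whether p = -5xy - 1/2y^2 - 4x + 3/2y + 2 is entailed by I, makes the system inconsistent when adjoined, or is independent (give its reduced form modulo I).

-5xy - 1/2y^2 - 4x + 3/2y + 2 lies in I (it reduces to 0).

First compute the reduced Gröbner basis of I by Buchberger's algorithm.
f_1 = 2xy^2 - 2xy, LT = xy^2.
f_2 = 2xy + x - 1/2y - 1/2, LT = xy.

S(f_1,f_2): lcm = xy^2. S = -3/2xy + 1/4y^2 + 1/4y.
  reduce S modulo (f_1, f_2):
  remainder 1/4y^2 + 3/4x - 1/8y - 3/8 ≠ 0; add h_3 = 1/4y^2 + 3/4x - 1/8y - 3/8 to the basis.

S(f_1,h_3): lcm = xy^2. S = -3x^2 - 1/2xy + 3/2x.
  reduce S modulo (f_1, f_2, h_3):
  remainder -3x^2 + 7/4x - 1/8y - 1/8 ≠ 0; add h_4 = -3x^2 + 7/4x - 1/8y - 1/8 to the basis.

The other S-polynomials (S(f_2,h_3), S(f_1,h_4), S(f_2,h_4), S(h_3,h_4)) all reduce to 0 modulo the current basis, so we have a Gröbner basis.
Inter-reduce: drop elements whose leading term is divisible by another's, tail-reduce, and make monic.
Reduced Gröbner basis: {x^2 - 7/12x + 1/24y + 1/24, xy + 1/2x - 1/4y - 1/4, y^2 + 3x - 1/2y - 3/2}.
Label its elements g_1 = x^2 - 7/12x + 1/24y + 1/24, g_2 = xy + 1/2x - 1/4y - 1/4, g_3 = y^2 + 3x - 1/2y - 3/2.

Reduce p = -5xy - 1/2y^2 - 4x + 3/2y + 2 modulo G:
  leading term xy: subtract (-5)·g_2 from -5xy - 1/2y^2 - 4x + 3/2y + 2 → -1/2y^2 - 3/2x + 1/4y + 3/4
  leading term y^2: subtract (-1/2)·g_3 from -1/2y^2 - 3/2x + 1/4y + 3/4 → 0
  normal form = 0.
Since the normal form is 0, p ∈ I.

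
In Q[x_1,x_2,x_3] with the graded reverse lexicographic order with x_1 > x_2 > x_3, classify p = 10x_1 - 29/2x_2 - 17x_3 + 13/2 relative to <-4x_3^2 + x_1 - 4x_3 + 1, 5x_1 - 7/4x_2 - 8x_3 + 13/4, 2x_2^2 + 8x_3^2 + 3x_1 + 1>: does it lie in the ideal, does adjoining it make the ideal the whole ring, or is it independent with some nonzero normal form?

Adjoining 10x_1 - 29/2x_2 - 17x_3 + 13/2 makes the ideal the whole ring: the system is inconsistent.

First compute the reduced Gröbner basis of I by Buchberger's algorithm.
f_1 = -4x_3^2 + x_1 - 4x_3 + 1, LT = x_3^2.
f_2 = 5x_1 - 7/4x_2 - 8x_3 + 13/4, LT = x_1.
f_3 = 2x_2^2 + 8x_3^2 + 3x_1 + 1, LT = x_2^2.

The S-polynomials (S(f_1,f_2), S(f_1,f_3), S(f_2,f_3)) all reduce to 0 modulo the current basis, so we have a Gröbner basis.
Inter-reduce: drop elements whose leading term is divisible by another's, tail-reduce, and make monic.
Reduced Gröbner basis: {x_2^2 + 7/8x_2 - 1/8, x_3^2 - 7/80x_2 + 3/5x_3 - 7/80, x_1 - 7/20x_2 - 8/5x_3 + 13/20}.
Label its elements g_1 = x_2^2 + 7/8x_2 - 1/8, g_2 = x_3^2 - 7/80x_2 + 3/5x_3 - 7/80, g_3 = x_1 - 7/20x_2 - 8/5x_3 + 13/20.

Reduce p = 10x_1 - 29/2x_2 - 17x_3 + 13/2 modulo G:
  leading term x_1: subtract (10)·g_3 from 10x_1 - 29/2x_2 - 17x_3 + 13/2 → -11x_2 - x_3
  leading term x_2: no divisor's leading term divides it; move -11x_2 to the remainder.
  leading term x_3: no divisor's leading term divides it; move -x_3 to the remainder.
  normal form = -11x_2 - x_3.
The normal form is nonzero, so p ∉ I. Since p minus its normal form lies in I, I + (p) = I + (r) where r = -11x_2 - x_3; decide whether this ideal is the whole ring.
Run Buchberger on G together with r (pairs among the g_i already reduce to 0 since G is a Gröbner basis):
g_1 = x_2^2 + 7/8x_2 - 1/8, LT = x_2^2.
g_2 = x_3^2 - 7/80x_2 + 3/5x_3 - 7/80, LT = x_3^2.
g_3 = x_1 - 7/20x_2 - 8/5x_3 + 13/20, LT = x_1.
r = -11x_2 - x_3, LT = x_2.

S(g_1,r): lcm = x_2^2. S = -1/11x_2x_3 + 7/8x_2 - 1/8.
  leading term x_2x_3: subtract (1/121x_3)·r from -1/11x_2x_3 + 7/8x_2 - 1/8 → 1/121x_3^2 + 7/8x_2 - 1/8
  leading term x_3^2: subtract (1/121)·g_2 from 1/121x_3^2 + 7/8x_2 - 1/8 → 8477/9680x_2 - 3/605x_3 - 1203/9680
  leading term x_2: subtract (-8477/106480)·r from 8477/9680x_2 - 3/605x_3 - 1203/9680 → -1801/21296x_3 - 1203/9680
  leading term x_3: no divisor's leading term divides it; move -1801/21296x_3 to the remainder.
  leading term 1: no divisor's leading term divides it; move -1203/9680 to the remainder.
  remainder -1801/21296x_3 - 1203/9680 ≠ 0; add m_5 = -1801/21296x_3 - 1203/9680 to the basis.

S(g_2,m_5): lcm = x_3^2. S = -7/80x_2 - 1566/1801x_3 - 7/80.
  leading term x_2: subtract (7/880)·r from -7/80x_2 - 1566/1801x_3 - 7/80 → -1365473/1584880x_3 - 7/80
  leading term x_3: subtract (165222233/16218005)·m_5 from -1365473/1584880x_3 - 7/80 → 95571124/81090025
  leading term 1: no divisor's leading term divides it; move 95571124/81090025 to the remainder.
  remainder 95571124/81090025 ≠ 0; add m_6 = 95571124/81090025 to the basis.

The other S-polynomials (S(g_1,g_2), S(g_1,g_3), S(g_2,g_3), S(g_2,r), S(g_3,r), S(g_1,m_5), S(g_3,m_5), S(r,m_5), S(g_1,m_6), S(g_2,m_6), S(g_3,m_6), S(r,m_6), S(m_5,m_6)) all reduce to 0 modulo the current basis, so we have a Gröbner basis.
Inter-reduce: drop elements whose leading term is divisible by another's, tail-reduce, and make monic.
Reduced Gröbner basis: {1}.
The reduced Gröbner basis of I + (p) is {1}: the ideal is the whole ring, so the enlarged system has no common solution — adjoining p is inconsistent.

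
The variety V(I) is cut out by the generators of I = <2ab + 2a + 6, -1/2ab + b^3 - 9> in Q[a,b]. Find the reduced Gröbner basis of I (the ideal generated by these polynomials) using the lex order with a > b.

G = {a + 2b^3 - 15, b^4 + b^3 - 15/2b - 9}

f_1 = 2ab + 2a + 6, LT = ab.
f_2 = -1/2ab + b^3 - 9, LT = ab.

S(f_1,f_2): lcm = ab. S = a + 2b^3 - 15.
  reduce S modulo (f_1, f_2):
  remainder a + 2b^3 - 15 ≠ 0; add g_3 = a + 2b^3 - 15 to the basis.

S(f_1,g_3): lcm = ab. S = a - 2b^4 + 15b + 3.
  reduce S modulo (f_1, f_2, g_3):
  remainder -2b^4 - 2b^3 + 15b + 18 ≠ 0; add g_4 = -2b^4 - 2b^3 + 15b + 18 to the basis.

The other S-polynomials (S(f_2,g_3), S(f_1,g_4), S(f_2,g_4), S(g_3,g_4)) all reduce to 0 modulo the current basis, so we have a Gröbner basis.
Inter-reduce: drop elements whose leading term is divisible by another's, tail-reduce, and make monic.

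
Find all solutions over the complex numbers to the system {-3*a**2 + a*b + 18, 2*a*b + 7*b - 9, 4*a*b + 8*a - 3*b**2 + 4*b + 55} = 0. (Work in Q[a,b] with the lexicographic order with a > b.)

{(-2, 3)}

Compute a lex Gröbner basis by Buchberger's algorithm.
f_1 = -3*a**2 + a*b + 18, LT = a**2.
f_2 = 2*a*b + 7*b - 9, LT = a*b.
f_3 = 4*a*b + 8*a - 3*b**2 + 4*b + 55, LT = a*b.

S(f_1,f_2): lcm = a**2*b. S = -1/3*a*b**2 - 7/2*a*b + 9/2*a - 6*b.
  leading term a*b**2: subtract (-1/6*b)·f_2 from -1/3*a*b**2 - 7/2*a*b + 9/2*a - 6*b → -7/2*a*b + 9/2*a + 7/6*b**2 - 15/2*b
  leading term a*b: subtract (-7/4)·f_2 from -7/2*a*b + 9/2*a + 7/6*b**2 - 15/2*b → 9/2*a + 7/6*b**2 + 19/4*b - 63/4
  leading term a: no divisor's leading term divides it; move 9/2*a to the remainder.
  leading term b**2: no divisor's leading term divides it; move 7/6*b**2 to the remainder.
  leading term b: no divisor's leading term divides it; move 19/4*b to the remainder.
  leading term 1: no divisor's leading term divides it; move -63/4 to the remainder.
  remainder 9/2*a + 7/6*b**2 + 19/4*b - 63/4 ≠ 0; add h_4 = 9/2*a + 7/6*b**2 + 19/4*b - 63/4 to the basis.

S(f_1,f_3): lcm = a**2*b. S = -2*a**2 + 5/12*a*b**2 - a*b - 55/4*a - 6*b.
  leading term a**2: subtract (2/3)·f_1 from -2*a**2 + 5/12*a*b**2 - a*b - 55/4*a - 6*b → 5/12*a*b**2 - 5/3*a*b - 55/4*a - 6*b - 12
  leading term a*b**2: subtract (5/24*b)·f_2 from 5/12*a*b**2 - 5/3*a*b - 55/4*a - 6*b - 12 → -5/3*a*b - 55/4*a - 35/24*b**2 - 33/8*b - 12
  leading term a*b: subtract (-5/6)·f_2 from -5/3*a*b - 55/4*a - 35/24*b**2 - 33/8*b - 12 → -55/4*a - 35/24*b**2 + 41/24*b - 39/2
  leading term a: subtract (-55/18)·h_4 from -55/4*a - 35/24*b**2 + 41/24*b - 39/2 → 455/216*b**2 + 146/9*b - 541/8
  leading term b**2: no divisor's leading term divides it; move 455/216*b**2 to the remainder.
  leading term b: no divisor's leading term divides it; move 146/9*b to the remainder.
  leading term 1: no divisor's leading term divides it; move -541/8 to the remainder.
  remainder 455/216*b**2 + 146/9*b - 541/8 ≠ 0; add h_5 = 455/216*b**2 + 146/9*b - 541/8 to the basis.

S(f_2,f_3): lcm = a*b. S = -2*a + 3/4*b**2 + 5/2*b - 73/4.
  leading term a: subtract (-4/9)·h_4 from -2*a + 3/4*b**2 + 5/2*b - 73/4 → 137/108*b**2 + 83/18*b - 101/4
  leading term b**2: subtract (274/455)·h_5 from 137/108*b**2 + 83/18*b - 101/4 → -14081/2730*b + 14081/910
  leading term b: no divisor's leading term divides it; move -14081/2730*b to the remainder.
  leading term 1: no divisor's leading term divides it; move 14081/910 to the remainder.
  remainder -14081/2730*b + 14081/910 ≠ 0; add h_6 = -14081/2730*b + 14081/910 to the basis.

The other S-polynomials (S(f_1,h_4), S(f_2,h_4), S(f_3,h_4), S(f_1,h_5), S(f_2,h_5), S(f_3,h_5), S(h_4,h_5), S(f_1,h_6), S(f_2,h_6), S(f_3,h_6), S(h_4,h_6), S(h_5,h_6)) all reduce to 0 modulo the current basis, so we have a Gröbner basis.
Inter-reduce: drop elements whose leading term is divisible by another's, tail-reduce, and make monic.
Reduced Gröbner basis: {a + 2, b - 3}.

A lex Gröbner basis eliminates variables successively. Here b - 3 depends only on b, with roots {3}; lifting each root through the earlier basis elements recovers the full solutions.
  b = 3: the earlier basis element becomes a + 2 = 0, giving a = -2 — point (-2, 3).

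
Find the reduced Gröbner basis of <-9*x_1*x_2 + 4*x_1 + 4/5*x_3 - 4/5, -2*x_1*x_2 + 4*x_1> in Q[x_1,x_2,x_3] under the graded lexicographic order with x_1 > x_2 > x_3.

G = {x_2*x_3 - x_2 - 2*x_3 + 2, x_1 - 2/35*x_3 + 2/35}

f_1 = -9*x_1*x_2 + 4*x_1 + 4/5*x_3 - 4/5, LT = x_1*x_2.
f_2 = -2*x_1*x_2 + 4*x_1, LT = x_1*x_2.

S(f_1,f_2): lcm = x_1*x_2. S = 14/9*x_1 - 4/45*x_3 + 4/45.
  leading term x_1: no divisor's leading term divides it; move 14/9*x_1 to the remainder.
  leading term x_3: no divisor's leading term divides it; move -4/45*x_3 to the remainder.
  leading term 1: no divisor's leading term divides it; move 4/45 to the remainder.
  remainder 14/9*x_1 - 4/45*x_3 + 4/45 ≠ 0; add g_3 = 14/9*x_1 - 4/45*x_3 + 4/45 to the basis.

S(f_1,g_3): lcm = x_1*x_2. S = 2/35*x_2*x_3 - 4/9*x_1 - 2/35*x_2 - 4/45*x_3 + 4/45.
  leading term x_2*x_3: no divisor's leading term divides it; move 2/35*x_2*x_3 to the remainder.
  leading term x_1: subtract (-2/7)·g_3 from -4/9*x_1 - 2/35*x_2 - 4/45*x_3 + 4/45 → -2/35*x_2 - 4/35*x_3 + 4/35
  leading term x_2: no divisor's leading term divides it; move -2/35*x_2 to the remainder.
  leading term x_3: no divisor's leading term divides it; move -4/35*x_3 to the remainder.
  leading term 1: no divisor's leading term divides it; move 4/35 to the remainder.
  remainder 2/35*x_2*x_3 - 2/35*x_2 - 4/35*x_3 + 4/35 ≠ 0; add g_4 = 2/35*x_2*x_3 - 2/35*x_2 - 4/35*x_3 + 4/35 to the basis.

The other S-polynomials (S(f_2,g_3), S(f_1,g_4), S(f_2,g_4), S(g_3,g_4)) all reduce to 0 modulo the current basis, so we have a Gröbner basis.
Inter-reduce: drop elements whose leading term is divisible by another's, tail-reduce, and make monic.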